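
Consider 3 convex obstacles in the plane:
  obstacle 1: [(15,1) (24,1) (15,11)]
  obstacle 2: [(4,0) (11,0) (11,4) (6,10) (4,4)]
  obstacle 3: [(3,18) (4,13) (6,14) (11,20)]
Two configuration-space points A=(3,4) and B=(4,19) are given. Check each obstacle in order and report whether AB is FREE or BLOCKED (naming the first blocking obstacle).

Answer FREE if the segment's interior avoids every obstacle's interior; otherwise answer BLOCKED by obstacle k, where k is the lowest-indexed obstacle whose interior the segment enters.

Obstacle 1 [(15,1) (24,1) (15,11)]:
  edge (15,1)–(24,1): clear
  edge (24,1)–(15,11): clear
  edge (15,11)–(15,1): clear
  midpoint (7/2,23/2) outside
  → clear
Obstacle 2 [(4,0) (11,0) (11,4) (6,10) (4,4)]:
  edge (4,0)–(11,0): clear
  edge (11,0)–(11,4): clear
  edge (11,4)–(6,10): clear
  edge (6,10)–(4,4): clear
  edge (4,4)–(4,0): clear
  midpoint (7/2,23/2) outside
  → clear
Obstacle 3 [(3,18) (4,13) (6,14) (11,20)]:
  edge (3,18)–(4,13): crosses AB
  edge (4,13)–(6,14): clear
  edge (6,14)–(11,20): clear
  edge (11,20)–(3,18): crosses AB
  → BLOCKED

BLOCKED by obstacle 3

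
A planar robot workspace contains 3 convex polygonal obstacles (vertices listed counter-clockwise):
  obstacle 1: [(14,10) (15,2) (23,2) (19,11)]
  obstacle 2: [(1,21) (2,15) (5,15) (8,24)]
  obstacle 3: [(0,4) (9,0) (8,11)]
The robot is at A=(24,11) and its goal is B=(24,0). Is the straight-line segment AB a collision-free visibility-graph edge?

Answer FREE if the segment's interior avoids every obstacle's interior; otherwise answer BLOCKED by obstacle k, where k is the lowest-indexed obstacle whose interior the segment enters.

FREE

Obstacle 1 [(14,10) (15,2) (23,2) (19,11)]:
  edge (14,10)–(15,2): clear
  edge (15,2)–(23,2): clear
  edge (23,2)–(19,11): clear
  edge (19,11)–(14,10): clear
  midpoint (24,11/2) outside
  → clear
Obstacle 2 [(1,21) (2,15) (5,15) (8,24)]:
  edge (1,21)–(2,15): clear
  edge (2,15)–(5,15): clear
  edge (5,15)–(8,24): clear
  edge (8,24)–(1,21): clear
  midpoint (24,11/2) outside
  → clear
Obstacle 3 [(0,4) (9,0) (8,11)]:
  edge (0,4)–(9,0): clear
  edge (9,0)–(8,11): clear
  edge (8,11)–(0,4): clear
  midpoint (24,11/2) outside
  → clear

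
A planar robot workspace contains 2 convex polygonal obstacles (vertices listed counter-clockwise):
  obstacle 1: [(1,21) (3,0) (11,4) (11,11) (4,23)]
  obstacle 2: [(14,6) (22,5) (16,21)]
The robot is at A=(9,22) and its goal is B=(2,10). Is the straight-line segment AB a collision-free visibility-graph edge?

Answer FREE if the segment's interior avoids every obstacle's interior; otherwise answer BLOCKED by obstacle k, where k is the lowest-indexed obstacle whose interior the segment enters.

Obstacle 1 [(1,21) (3,0) (11,4) (11,11) (4,23)]:
  edge (1,21)–(3,0): crosses AB
  edge (3,0)–(11,4): clear
  edge (11,4)–(11,11): clear
  edge (11,11)–(4,23): crosses AB
  edge (4,23)–(1,21): clear
  → BLOCKED
Obstacle 2 [(14,6) (22,5) (16,21)]:
  edge (14,6)–(22,5): clear
  edge (22,5)–(16,21): clear
  edge (16,21)–(14,6): clear
  midpoint (11/2,16) outside
  → clear

BLOCKED by obstacle 1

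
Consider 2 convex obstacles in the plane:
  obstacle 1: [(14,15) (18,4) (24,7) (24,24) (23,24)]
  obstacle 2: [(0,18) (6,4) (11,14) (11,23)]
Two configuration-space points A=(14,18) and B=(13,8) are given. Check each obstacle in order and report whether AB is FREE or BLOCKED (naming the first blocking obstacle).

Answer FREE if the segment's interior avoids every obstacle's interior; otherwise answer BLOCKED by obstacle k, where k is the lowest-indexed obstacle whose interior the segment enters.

Obstacle 1 [(14,15) (18,4) (24,7) (24,24) (23,24)]:
  edge (14,15)–(18,4): clear
  edge (18,4)–(24,7): clear
  edge (24,7)–(24,24): clear
  edge (24,24)–(23,24): clear
  edge (23,24)–(14,15): clear
  midpoint (27/2,13) outside
  → clear
Obstacle 2 [(0,18) (6,4) (11,14) (11,23)]:
  edge (0,18)–(6,4): clear
  edge (6,4)–(11,14): clear
  edge (11,14)–(11,23): clear
  edge (11,23)–(0,18): clear
  midpoint (27/2,13) outside
  → clear

FREE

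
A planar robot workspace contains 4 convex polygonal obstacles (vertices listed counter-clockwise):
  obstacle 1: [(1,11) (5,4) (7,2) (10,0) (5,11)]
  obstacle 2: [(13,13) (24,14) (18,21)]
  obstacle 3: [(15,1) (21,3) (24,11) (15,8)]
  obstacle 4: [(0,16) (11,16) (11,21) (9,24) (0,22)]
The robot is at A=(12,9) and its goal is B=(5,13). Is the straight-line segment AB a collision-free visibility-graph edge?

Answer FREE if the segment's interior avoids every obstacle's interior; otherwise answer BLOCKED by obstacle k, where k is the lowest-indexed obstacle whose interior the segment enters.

Obstacle 1 [(1,11) (5,4) (7,2) (10,0) (5,11)]:
  edge (1,11)–(5,4): clear
  edge (5,4)–(7,2): clear
  edge (7,2)–(10,0): clear
  edge (10,0)–(5,11): clear
  edge (5,11)–(1,11): clear
  midpoint (17/2,11) outside
  → clear
Obstacle 2 [(13,13) (24,14) (18,21)]:
  edge (13,13)–(24,14): clear
  edge (24,14)–(18,21): clear
  edge (18,21)–(13,13): clear
  midpoint (17/2,11) outside
  → clear
Obstacle 3 [(15,1) (21,3) (24,11) (15,8)]:
  edge (15,1)–(21,3): clear
  edge (21,3)–(24,11): clear
  edge (24,11)–(15,8): clear
  edge (15,8)–(15,1): clear
  midpoint (17/2,11) outside
  → clear
Obstacle 4 [(0,16) (11,16) (11,21) (9,24) (0,22)]:
  edge (0,16)–(11,16): clear
  edge (11,16)–(11,21): clear
  edge (11,21)–(9,24): clear
  edge (9,24)–(0,22): clear
  edge (0,22)–(0,16): clear
  midpoint (17/2,11) outside
  → clear

FREE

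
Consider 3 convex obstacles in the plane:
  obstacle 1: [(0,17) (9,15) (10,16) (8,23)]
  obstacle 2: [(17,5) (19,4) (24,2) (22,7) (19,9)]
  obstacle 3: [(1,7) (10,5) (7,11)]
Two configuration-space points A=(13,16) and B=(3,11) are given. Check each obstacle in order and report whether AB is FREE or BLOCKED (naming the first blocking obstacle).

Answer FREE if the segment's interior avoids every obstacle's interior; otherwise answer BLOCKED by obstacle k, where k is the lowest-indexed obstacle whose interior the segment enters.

Obstacle 1 [(0,17) (9,15) (10,16) (8,23)]:
  edge (0,17)–(9,15): clear
  edge (9,15)–(10,16): clear
  edge (10,16)–(8,23): clear
  edge (8,23)–(0,17): clear
  midpoint (8,27/2) outside
  → clear
Obstacle 2 [(17,5) (19,4) (24,2) (22,7) (19,9)]:
  edge (17,5)–(19,4): clear
  edge (19,4)–(24,2): clear
  edge (24,2)–(22,7): clear
  edge (22,7)–(19,9): clear
  edge (19,9)–(17,5): clear
  midpoint (8,27/2) outside
  → clear
Obstacle 3 [(1,7) (10,5) (7,11)]:
  edge (1,7)–(10,5): clear
  edge (10,5)–(7,11): clear
  edge (7,11)–(1,7): clear
  midpoint (8,27/2) outside
  → clear

FREE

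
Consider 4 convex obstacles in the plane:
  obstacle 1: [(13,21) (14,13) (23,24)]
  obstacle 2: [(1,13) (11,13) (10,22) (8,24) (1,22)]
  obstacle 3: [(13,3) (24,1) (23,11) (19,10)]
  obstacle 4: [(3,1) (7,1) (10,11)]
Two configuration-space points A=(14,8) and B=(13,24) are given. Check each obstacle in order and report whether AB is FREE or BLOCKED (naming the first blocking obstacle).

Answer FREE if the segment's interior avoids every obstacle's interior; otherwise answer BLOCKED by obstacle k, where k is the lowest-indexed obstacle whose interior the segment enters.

BLOCKED by obstacle 1

Obstacle 1 [(13,21) (14,13) (23,24)]:
  edge (13,21)–(14,13): crosses AB
  edge (14,13)–(23,24): clear
  edge (23,24)–(13,21): crosses AB
  → BLOCKED
Obstacle 2 [(1,13) (11,13) (10,22) (8,24) (1,22)]:
  edge (1,13)–(11,13): clear
  edge (11,13)–(10,22): clear
  edge (10,22)–(8,24): clear
  edge (8,24)–(1,22): clear
  edge (1,22)–(1,13): clear
  midpoint (27/2,16) outside
  → clear
Obstacle 3 [(13,3) (24,1) (23,11) (19,10)]:
  edge (13,3)–(24,1): clear
  edge (24,1)–(23,11): clear
  edge (23,11)–(19,10): clear
  edge (19,10)–(13,3): clear
  midpoint (27/2,16) outside
  → clear
Obstacle 4 [(3,1) (7,1) (10,11)]:
  edge (3,1)–(7,1): clear
  edge (7,1)–(10,11): clear
  edge (10,11)–(3,1): clear
  midpoint (27/2,16) outside
  → clear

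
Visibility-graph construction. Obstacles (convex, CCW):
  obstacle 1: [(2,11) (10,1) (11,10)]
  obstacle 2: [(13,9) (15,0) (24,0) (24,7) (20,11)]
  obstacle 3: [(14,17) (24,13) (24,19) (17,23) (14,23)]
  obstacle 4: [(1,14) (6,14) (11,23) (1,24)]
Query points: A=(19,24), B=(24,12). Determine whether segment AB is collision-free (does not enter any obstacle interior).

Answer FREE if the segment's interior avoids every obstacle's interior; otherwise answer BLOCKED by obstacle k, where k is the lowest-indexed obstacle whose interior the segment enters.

BLOCKED by obstacle 3

Obstacle 1 [(2,11) (10,1) (11,10)]:
  edge (2,11)–(10,1): clear
  edge (10,1)–(11,10): clear
  edge (11,10)–(2,11): clear
  midpoint (43/2,18) outside
  → clear
Obstacle 2 [(13,9) (15,0) (24,0) (24,7) (20,11)]:
  edge (13,9)–(15,0): clear
  edge (15,0)–(24,0): clear
  edge (24,0)–(24,7): clear
  edge (24,7)–(20,11): clear
  edge (20,11)–(13,9): clear
  midpoint (43/2,18) outside
  → clear
Obstacle 3 [(14,17) (24,13) (24,19) (17,23) (14,23)]:
  edge (14,17)–(24,13): crosses AB
  edge (24,13)–(24,19): clear
  edge (24,19)–(17,23): crosses AB
  edge (17,23)–(14,23): clear
  edge (14,23)–(14,17): clear
  → BLOCKED
Obstacle 4 [(1,14) (6,14) (11,23) (1,24)]:
  edge (1,14)–(6,14): clear
  edge (6,14)–(11,23): clear
  edge (11,23)–(1,24): clear
  edge (1,24)–(1,14): clear
  midpoint (43/2,18) outside
  → clear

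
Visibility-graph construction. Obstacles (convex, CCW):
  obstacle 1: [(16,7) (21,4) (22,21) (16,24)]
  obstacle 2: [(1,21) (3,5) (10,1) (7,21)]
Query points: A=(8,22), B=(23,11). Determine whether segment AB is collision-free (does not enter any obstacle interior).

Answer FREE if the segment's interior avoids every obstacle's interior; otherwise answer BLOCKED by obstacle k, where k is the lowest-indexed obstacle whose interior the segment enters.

Obstacle 1 [(16,7) (21,4) (22,21) (16,24)]:
  edge (16,7)–(21,4): clear
  edge (21,4)–(22,21): crosses AB
  edge (22,21)–(16,24): clear
  edge (16,24)–(16,7): crosses AB
  → BLOCKED
Obstacle 2 [(1,21) (3,5) (10,1) (7,21)]:
  edge (1,21)–(3,5): clear
  edge (3,5)–(10,1): clear
  edge (10,1)–(7,21): clear
  edge (7,21)–(1,21): clear
  midpoint (31/2,33/2) outside
  → clear

BLOCKED by obstacle 1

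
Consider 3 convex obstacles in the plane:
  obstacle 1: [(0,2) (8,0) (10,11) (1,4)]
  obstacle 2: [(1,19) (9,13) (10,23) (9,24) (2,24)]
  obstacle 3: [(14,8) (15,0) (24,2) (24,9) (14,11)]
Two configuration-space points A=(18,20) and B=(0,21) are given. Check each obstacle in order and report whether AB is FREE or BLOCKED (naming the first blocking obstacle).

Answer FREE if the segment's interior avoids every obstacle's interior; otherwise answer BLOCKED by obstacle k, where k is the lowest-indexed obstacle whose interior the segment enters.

Obstacle 1 [(0,2) (8,0) (10,11) (1,4)]:
  edge (0,2)–(8,0): clear
  edge (8,0)–(10,11): clear
  edge (10,11)–(1,4): clear
  edge (1,4)–(0,2): clear
  midpoint (9,41/2) outside
  → clear
Obstacle 2 [(1,19) (9,13) (10,23) (9,24) (2,24)]:
  edge (1,19)–(9,13): clear
  edge (9,13)–(10,23): crosses AB
  edge (10,23)–(9,24): clear
  edge (9,24)–(2,24): clear
  edge (2,24)–(1,19): crosses AB
  → BLOCKED
Obstacle 3 [(14,8) (15,0) (24,2) (24,9) (14,11)]:
  edge (14,8)–(15,0): clear
  edge (15,0)–(24,2): clear
  edge (24,2)–(24,9): clear
  edge (24,9)–(14,11): clear
  edge (14,11)–(14,8): clear
  midpoint (9,41/2) outside
  → clear

BLOCKED by obstacle 2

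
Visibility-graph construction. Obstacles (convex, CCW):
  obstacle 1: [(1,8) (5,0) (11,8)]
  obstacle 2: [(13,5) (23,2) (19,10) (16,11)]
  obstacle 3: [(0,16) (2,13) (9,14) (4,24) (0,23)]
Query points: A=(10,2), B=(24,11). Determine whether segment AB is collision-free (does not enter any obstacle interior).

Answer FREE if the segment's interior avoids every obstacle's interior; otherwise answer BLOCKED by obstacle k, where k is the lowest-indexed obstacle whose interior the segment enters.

Obstacle 1 [(1,8) (5,0) (11,8)]:
  edge (1,8)–(5,0): clear
  edge (5,0)–(11,8): clear
  edge (11,8)–(1,8): clear
  midpoint (17,13/2) outside
  → clear
Obstacle 2 [(13,5) (23,2) (19,10) (16,11)]:
  edge (13,5)–(23,2): crosses AB
  edge (23,2)–(19,10): crosses AB
  edge (19,10)–(16,11): clear
  edge (16,11)–(13,5): clear
  → BLOCKED
Obstacle 3 [(0,16) (2,13) (9,14) (4,24) (0,23)]:
  edge (0,16)–(2,13): clear
  edge (2,13)–(9,14): clear
  edge (9,14)–(4,24): clear
  edge (4,24)–(0,23): clear
  edge (0,23)–(0,16): clear
  midpoint (17,13/2) outside
  → clear

BLOCKED by obstacle 2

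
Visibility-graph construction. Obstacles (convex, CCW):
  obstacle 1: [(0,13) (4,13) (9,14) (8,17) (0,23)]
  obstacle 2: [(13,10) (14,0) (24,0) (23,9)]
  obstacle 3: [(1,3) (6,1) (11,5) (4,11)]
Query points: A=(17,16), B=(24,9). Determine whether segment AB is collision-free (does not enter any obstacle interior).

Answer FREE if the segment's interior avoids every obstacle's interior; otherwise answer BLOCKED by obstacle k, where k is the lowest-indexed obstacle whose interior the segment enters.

FREE

Obstacle 1 [(0,13) (4,13) (9,14) (8,17) (0,23)]:
  edge (0,13)–(4,13): clear
  edge (4,13)–(9,14): clear
  edge (9,14)–(8,17): clear
  edge (8,17)–(0,23): clear
  edge (0,23)–(0,13): clear
  midpoint (41/2,25/2) outside
  → clear
Obstacle 2 [(13,10) (14,0) (24,0) (23,9)]:
  edge (13,10)–(14,0): clear
  edge (14,0)–(24,0): clear
  edge (24,0)–(23,9): clear
  edge (23,9)–(13,10): clear
  midpoint (41/2,25/2) outside
  → clear
Obstacle 3 [(1,3) (6,1) (11,5) (4,11)]:
  edge (1,3)–(6,1): clear
  edge (6,1)–(11,5): clear
  edge (11,5)–(4,11): clear
  edge (4,11)–(1,3): clear
  midpoint (41/2,25/2) outside
  → clear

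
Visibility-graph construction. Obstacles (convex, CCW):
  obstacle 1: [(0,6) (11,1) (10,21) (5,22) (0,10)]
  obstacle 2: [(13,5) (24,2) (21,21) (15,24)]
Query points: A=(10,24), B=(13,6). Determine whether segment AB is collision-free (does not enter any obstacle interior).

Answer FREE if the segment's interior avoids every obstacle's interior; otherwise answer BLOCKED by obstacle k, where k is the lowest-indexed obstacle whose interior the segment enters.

FREE

Obstacle 1 [(0,6) (11,1) (10,21) (5,22) (0,10)]:
  edge (0,6)–(11,1): clear
  edge (11,1)–(10,21): clear
  edge (10,21)–(5,22): clear
  edge (5,22)–(0,10): clear
  edge (0,10)–(0,6): clear
  midpoint (23/2,15) outside
  → clear
Obstacle 2 [(13,5) (24,2) (21,21) (15,24)]:
  edge (13,5)–(24,2): clear
  edge (24,2)–(21,21): clear
  edge (21,21)–(15,24): clear
  edge (15,24)–(13,5): clear
  midpoint (23/2,15) outside
  → clear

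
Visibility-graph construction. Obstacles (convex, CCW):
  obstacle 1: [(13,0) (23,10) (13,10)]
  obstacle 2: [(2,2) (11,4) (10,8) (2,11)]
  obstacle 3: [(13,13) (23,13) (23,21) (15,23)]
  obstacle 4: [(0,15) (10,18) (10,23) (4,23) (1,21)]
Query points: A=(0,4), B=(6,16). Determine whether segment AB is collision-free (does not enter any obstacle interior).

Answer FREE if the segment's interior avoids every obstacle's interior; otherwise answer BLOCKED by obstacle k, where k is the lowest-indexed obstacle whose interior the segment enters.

BLOCKED by obstacle 2

Obstacle 1 [(13,0) (23,10) (13,10)]:
  edge (13,0)–(23,10): clear
  edge (23,10)–(13,10): clear
  edge (13,10)–(13,0): clear
  midpoint (3,10) outside
  → clear
Obstacle 2 [(2,2) (11,4) (10,8) (2,11)]:
  edge (2,2)–(11,4): clear
  edge (11,4)–(10,8): clear
  edge (10,8)–(2,11): crosses AB
  edge (2,11)–(2,2): crosses AB
  → BLOCKED
Obstacle 3 [(13,13) (23,13) (23,21) (15,23)]:
  edge (13,13)–(23,13): clear
  edge (23,13)–(23,21): clear
  edge (23,21)–(15,23): clear
  edge (15,23)–(13,13): clear
  midpoint (3,10) outside
  → clear
Obstacle 4 [(0,15) (10,18) (10,23) (4,23) (1,21)]:
  edge (0,15)–(10,18): clear
  edge (10,18)–(10,23): clear
  edge (10,23)–(4,23): clear
  edge (4,23)–(1,21): clear
  edge (1,21)–(0,15): clear
  midpoint (3,10) outside
  → clear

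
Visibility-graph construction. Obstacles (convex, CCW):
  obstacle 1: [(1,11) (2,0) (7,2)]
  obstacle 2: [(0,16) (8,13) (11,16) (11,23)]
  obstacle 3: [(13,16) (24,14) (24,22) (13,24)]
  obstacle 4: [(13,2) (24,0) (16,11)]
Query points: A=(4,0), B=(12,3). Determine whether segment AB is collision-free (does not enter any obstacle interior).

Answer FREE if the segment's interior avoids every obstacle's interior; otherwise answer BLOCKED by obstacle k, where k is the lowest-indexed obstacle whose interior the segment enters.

FREE

Obstacle 1 [(1,11) (2,0) (7,2)]:
  edge (1,11)–(2,0): clear
  edge (2,0)–(7,2): clear
  edge (7,2)–(1,11): clear
  midpoint (8,3/2) outside
  → clear
Obstacle 2 [(0,16) (8,13) (11,16) (11,23)]:
  edge (0,16)–(8,13): clear
  edge (8,13)–(11,16): clear
  edge (11,16)–(11,23): clear
  edge (11,23)–(0,16): clear
  midpoint (8,3/2) outside
  → clear
Obstacle 3 [(13,16) (24,14) (24,22) (13,24)]:
  edge (13,16)–(24,14): clear
  edge (24,14)–(24,22): clear
  edge (24,22)–(13,24): clear
  edge (13,24)–(13,16): clear
  midpoint (8,3/2) outside
  → clear
Obstacle 4 [(13,2) (24,0) (16,11)]:
  edge (13,2)–(24,0): clear
  edge (24,0)–(16,11): clear
  edge (16,11)–(13,2): clear
  midpoint (8,3/2) outside
  → clear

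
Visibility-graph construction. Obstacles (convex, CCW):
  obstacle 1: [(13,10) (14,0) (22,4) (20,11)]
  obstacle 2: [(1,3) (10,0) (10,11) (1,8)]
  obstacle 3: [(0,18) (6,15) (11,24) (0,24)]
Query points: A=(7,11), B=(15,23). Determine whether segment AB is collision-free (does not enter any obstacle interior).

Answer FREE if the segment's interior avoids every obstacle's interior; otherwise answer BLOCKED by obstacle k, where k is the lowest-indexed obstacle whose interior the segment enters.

FREE

Obstacle 1 [(13,10) (14,0) (22,4) (20,11)]:
  edge (13,10)–(14,0): clear
  edge (14,0)–(22,4): clear
  edge (22,4)–(20,11): clear
  edge (20,11)–(13,10): clear
  midpoint (11,17) outside
  → clear
Obstacle 2 [(1,3) (10,0) (10,11) (1,8)]:
  edge (1,3)–(10,0): clear
  edge (10,0)–(10,11): clear
  edge (10,11)–(1,8): clear
  edge (1,8)–(1,3): clear
  midpoint (11,17) outside
  → clear
Obstacle 3 [(0,18) (6,15) (11,24) (0,24)]:
  edge (0,18)–(6,15): clear
  edge (6,15)–(11,24): clear
  edge (11,24)–(0,24): clear
  edge (0,24)–(0,18): clear
  midpoint (11,17) outside
  → clear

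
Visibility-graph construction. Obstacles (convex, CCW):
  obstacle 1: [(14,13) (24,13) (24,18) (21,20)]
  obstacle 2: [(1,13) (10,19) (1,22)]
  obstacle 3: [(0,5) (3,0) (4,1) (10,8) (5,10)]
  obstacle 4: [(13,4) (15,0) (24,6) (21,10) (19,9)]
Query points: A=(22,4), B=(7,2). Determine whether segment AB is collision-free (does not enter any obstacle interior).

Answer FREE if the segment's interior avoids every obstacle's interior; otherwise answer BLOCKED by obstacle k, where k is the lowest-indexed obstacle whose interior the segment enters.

Obstacle 1 [(14,13) (24,13) (24,18) (21,20)]:
  edge (14,13)–(24,13): clear
  edge (24,13)–(24,18): clear
  edge (24,18)–(21,20): clear
  edge (21,20)–(14,13): clear
  midpoint (29/2,3) outside
  → clear
Obstacle 2 [(1,13) (10,19) (1,22)]:
  edge (1,13)–(10,19): clear
  edge (10,19)–(1,22): clear
  edge (1,22)–(1,13): clear
  midpoint (29/2,3) outside
  → clear
Obstacle 3 [(0,5) (3,0) (4,1) (10,8) (5,10)]:
  edge (0,5)–(3,0): clear
  edge (3,0)–(4,1): clear
  edge (4,1)–(10,8): clear
  edge (10,8)–(5,10): clear
  edge (5,10)–(0,5): clear
  midpoint (29/2,3) outside
  → clear
Obstacle 4 [(13,4) (15,0) (24,6) (21,10) (19,9)]:
  edge (13,4)–(15,0): crosses AB
  edge (15,0)–(24,6): crosses AB
  edge (24,6)–(21,10): clear
  edge (21,10)–(19,9): clear
  edge (19,9)–(13,4): clear
  → BLOCKED

BLOCKED by obstacle 4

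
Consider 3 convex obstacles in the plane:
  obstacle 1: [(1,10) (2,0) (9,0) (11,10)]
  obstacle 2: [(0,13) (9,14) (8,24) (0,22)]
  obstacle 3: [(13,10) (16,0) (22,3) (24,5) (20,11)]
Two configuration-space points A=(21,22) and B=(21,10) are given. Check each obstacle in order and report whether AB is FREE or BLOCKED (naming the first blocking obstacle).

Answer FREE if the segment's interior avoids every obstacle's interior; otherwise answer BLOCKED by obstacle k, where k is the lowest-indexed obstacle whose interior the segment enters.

FREE

Obstacle 1 [(1,10) (2,0) (9,0) (11,10)]:
  edge (1,10)–(2,0): clear
  edge (2,0)–(9,0): clear
  edge (9,0)–(11,10): clear
  edge (11,10)–(1,10): clear
  midpoint (21,16) outside
  → clear
Obstacle 2 [(0,13) (9,14) (8,24) (0,22)]:
  edge (0,13)–(9,14): clear
  edge (9,14)–(8,24): clear
  edge (8,24)–(0,22): clear
  edge (0,22)–(0,13): clear
  midpoint (21,16) outside
  → clear
Obstacle 3 [(13,10) (16,0) (22,3) (24,5) (20,11)]:
  edge (13,10)–(16,0): clear
  edge (16,0)–(22,3): clear
  edge (22,3)–(24,5): clear
  edge (24,5)–(20,11): clear
  edge (20,11)–(13,10): clear
  midpoint (21,16) outside
  → clear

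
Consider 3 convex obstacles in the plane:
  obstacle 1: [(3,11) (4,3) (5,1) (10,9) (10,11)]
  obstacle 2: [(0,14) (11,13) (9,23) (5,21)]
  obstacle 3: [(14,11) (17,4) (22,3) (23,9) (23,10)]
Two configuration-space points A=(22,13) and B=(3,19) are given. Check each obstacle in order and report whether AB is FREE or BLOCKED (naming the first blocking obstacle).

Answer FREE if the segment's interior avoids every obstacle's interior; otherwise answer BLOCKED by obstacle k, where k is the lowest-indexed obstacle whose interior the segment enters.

Obstacle 1 [(3,11) (4,3) (5,1) (10,9) (10,11)]:
  edge (3,11)–(4,3): clear
  edge (4,3)–(5,1): clear
  edge (5,1)–(10,9): clear
  edge (10,9)–(10,11): clear
  edge (10,11)–(3,11): clear
  midpoint (25/2,16) outside
  → clear
Obstacle 2 [(0,14) (11,13) (9,23) (5,21)]:
  edge (0,14)–(11,13): clear
  edge (11,13)–(9,23): crosses AB
  edge (9,23)–(5,21): clear
  edge (5,21)–(0,14): crosses AB
  → BLOCKED
Obstacle 3 [(14,11) (17,4) (22,3) (23,9) (23,10)]:
  edge (14,11)–(17,4): clear
  edge (17,4)–(22,3): clear
  edge (22,3)–(23,9): clear
  edge (23,9)–(23,10): clear
  edge (23,10)–(14,11): clear
  midpoint (25/2,16) outside
  → clear

BLOCKED by obstacle 2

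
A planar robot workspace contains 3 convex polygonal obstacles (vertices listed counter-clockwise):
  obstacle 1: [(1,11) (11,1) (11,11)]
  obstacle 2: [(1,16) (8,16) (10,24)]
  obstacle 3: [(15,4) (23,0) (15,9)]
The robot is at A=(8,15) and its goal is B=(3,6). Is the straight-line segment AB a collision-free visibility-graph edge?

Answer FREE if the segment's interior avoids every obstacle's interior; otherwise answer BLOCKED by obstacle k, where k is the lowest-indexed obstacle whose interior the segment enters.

Obstacle 1 [(1,11) (11,1) (11,11)]:
  edge (1,11)–(11,1): crosses AB
  edge (11,1)–(11,11): clear
  edge (11,11)–(1,11): crosses AB
  → BLOCKED
Obstacle 2 [(1,16) (8,16) (10,24)]:
  edge (1,16)–(8,16): clear
  edge (8,16)–(10,24): clear
  edge (10,24)–(1,16): clear
  midpoint (11/2,21/2) outside
  → clear
Obstacle 3 [(15,4) (23,0) (15,9)]:
  edge (15,4)–(23,0): clear
  edge (23,0)–(15,9): clear
  edge (15,9)–(15,4): clear
  midpoint (11/2,21/2) outside
  → clear

BLOCKED by obstacle 1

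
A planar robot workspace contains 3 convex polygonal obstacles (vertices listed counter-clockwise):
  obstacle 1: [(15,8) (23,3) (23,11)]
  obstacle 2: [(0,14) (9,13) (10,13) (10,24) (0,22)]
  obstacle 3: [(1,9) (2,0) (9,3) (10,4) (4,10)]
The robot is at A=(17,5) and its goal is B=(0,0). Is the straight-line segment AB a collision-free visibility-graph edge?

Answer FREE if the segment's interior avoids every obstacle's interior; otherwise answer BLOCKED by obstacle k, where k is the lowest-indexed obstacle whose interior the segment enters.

BLOCKED by obstacle 3

Obstacle 1 [(15,8) (23,3) (23,11)]:
  edge (15,8)–(23,3): clear
  edge (23,3)–(23,11): clear
  edge (23,11)–(15,8): clear
  midpoint (17/2,5/2) outside
  → clear
Obstacle 2 [(0,14) (9,13) (10,13) (10,24) (0,22)]:
  edge (0,14)–(9,13): clear
  edge (9,13)–(10,13): clear
  edge (10,13)–(10,24): clear
  edge (10,24)–(0,22): clear
  edge (0,22)–(0,14): clear
  midpoint (17/2,5/2) outside
  → clear
Obstacle 3 [(1,9) (2,0) (9,3) (10,4) (4,10)]:
  edge (1,9)–(2,0): crosses AB
  edge (2,0)–(9,3): crosses AB
  edge (9,3)–(10,4): clear
  edge (10,4)–(4,10): clear
  edge (4,10)–(1,9): clear
  → BLOCKED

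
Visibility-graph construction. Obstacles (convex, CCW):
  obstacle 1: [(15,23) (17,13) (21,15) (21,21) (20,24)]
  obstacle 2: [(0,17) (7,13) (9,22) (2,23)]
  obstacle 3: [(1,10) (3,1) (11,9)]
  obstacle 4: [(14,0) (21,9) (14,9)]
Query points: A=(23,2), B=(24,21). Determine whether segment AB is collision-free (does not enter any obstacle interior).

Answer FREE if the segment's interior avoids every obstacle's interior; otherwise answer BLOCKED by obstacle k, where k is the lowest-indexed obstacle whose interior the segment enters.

Obstacle 1 [(15,23) (17,13) (21,15) (21,21) (20,24)]:
  edge (15,23)–(17,13): clear
  edge (17,13)–(21,15): clear
  edge (21,15)–(21,21): clear
  edge (21,21)–(20,24): clear
  edge (20,24)–(15,23): clear
  midpoint (47/2,23/2) outside
  → clear
Obstacle 2 [(0,17) (7,13) (9,22) (2,23)]:
  edge (0,17)–(7,13): clear
  edge (7,13)–(9,22): clear
  edge (9,22)–(2,23): clear
  edge (2,23)–(0,17): clear
  midpoint (47/2,23/2) outside
  → clear
Obstacle 3 [(1,10) (3,1) (11,9)]:
  edge (1,10)–(3,1): clear
  edge (3,1)–(11,9): clear
  edge (11,9)–(1,10): clear
  midpoint (47/2,23/2) outside
  → clear
Obstacle 4 [(14,0) (21,9) (14,9)]:
  edge (14,0)–(21,9): clear
  edge (21,9)–(14,9): clear
  edge (14,9)–(14,0): clear
  midpoint (47/2,23/2) outside
  → clear

FREE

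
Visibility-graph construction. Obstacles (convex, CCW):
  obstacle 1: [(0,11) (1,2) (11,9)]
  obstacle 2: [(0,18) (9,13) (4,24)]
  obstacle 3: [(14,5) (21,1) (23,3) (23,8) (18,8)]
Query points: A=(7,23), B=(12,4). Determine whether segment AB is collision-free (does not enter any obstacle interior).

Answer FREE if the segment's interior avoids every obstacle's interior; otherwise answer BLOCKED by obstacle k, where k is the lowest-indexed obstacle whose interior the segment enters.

Obstacle 1 [(0,11) (1,2) (11,9)]:
  edge (0,11)–(1,2): clear
  edge (1,2)–(11,9): crosses AB
  edge (11,9)–(0,11): crosses AB
  → BLOCKED
Obstacle 2 [(0,18) (9,13) (4,24)]:
  edge (0,18)–(9,13): clear
  edge (9,13)–(4,24): clear
  edge (4,24)–(0,18): clear
  midpoint (19/2,27/2) outside
  → clear
Obstacle 3 [(14,5) (21,1) (23,3) (23,8) (18,8)]:
  edge (14,5)–(21,1): clear
  edge (21,1)–(23,3): clear
  edge (23,3)–(23,8): clear
  edge (23,8)–(18,8): clear
  edge (18,8)–(14,5): clear
  midpoint (19/2,27/2) outside
  → clear

BLOCKED by obstacle 1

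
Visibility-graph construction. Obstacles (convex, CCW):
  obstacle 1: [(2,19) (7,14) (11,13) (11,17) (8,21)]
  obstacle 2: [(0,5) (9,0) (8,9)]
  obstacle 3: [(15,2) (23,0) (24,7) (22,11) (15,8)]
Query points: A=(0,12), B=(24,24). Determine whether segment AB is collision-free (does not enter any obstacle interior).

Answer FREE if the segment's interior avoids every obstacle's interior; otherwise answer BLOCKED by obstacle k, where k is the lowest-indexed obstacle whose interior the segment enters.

BLOCKED by obstacle 1

Obstacle 1 [(2,19) (7,14) (11,13) (11,17) (8,21)]:
  edge (2,19)–(7,14): crosses AB
  edge (7,14)–(11,13): clear
  edge (11,13)–(11,17): clear
  edge (11,17)–(8,21): crosses AB
  edge (8,21)–(2,19): clear
  → BLOCKED
Obstacle 2 [(0,5) (9,0) (8,9)]:
  edge (0,5)–(9,0): clear
  edge (9,0)–(8,9): clear
  edge (8,9)–(0,5): clear
  midpoint (12,18) outside
  → clear
Obstacle 3 [(15,2) (23,0) (24,7) (22,11) (15,8)]:
  edge (15,2)–(23,0): clear
  edge (23,0)–(24,7): clear
  edge (24,7)–(22,11): clear
  edge (22,11)–(15,8): clear
  edge (15,8)–(15,2): clear
  midpoint (12,18) outside
  → clear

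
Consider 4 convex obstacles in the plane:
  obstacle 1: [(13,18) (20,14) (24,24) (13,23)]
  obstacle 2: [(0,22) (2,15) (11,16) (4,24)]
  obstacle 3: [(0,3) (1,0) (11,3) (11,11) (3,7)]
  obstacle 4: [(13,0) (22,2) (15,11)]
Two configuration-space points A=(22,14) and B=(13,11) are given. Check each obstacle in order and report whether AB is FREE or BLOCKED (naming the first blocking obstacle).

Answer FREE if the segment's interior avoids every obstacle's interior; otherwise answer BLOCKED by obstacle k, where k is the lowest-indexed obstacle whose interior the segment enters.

Obstacle 1 [(13,18) (20,14) (24,24) (13,23)]:
  edge (13,18)–(20,14): clear
  edge (20,14)–(24,24): clear
  edge (24,24)–(13,23): clear
  edge (13,23)–(13,18): clear
  midpoint (35/2,25/2) outside
  → clear
Obstacle 2 [(0,22) (2,15) (11,16) (4,24)]:
  edge (0,22)–(2,15): clear
  edge (2,15)–(11,16): clear
  edge (11,16)–(4,24): clear
  edge (4,24)–(0,22): clear
  midpoint (35/2,25/2) outside
  → clear
Obstacle 3 [(0,3) (1,0) (11,3) (11,11) (3,7)]:
  edge (0,3)–(1,0): clear
  edge (1,0)–(11,3): clear
  edge (11,3)–(11,11): clear
  edge (11,11)–(3,7): clear
  edge (3,7)–(0,3): clear
  midpoint (35/2,25/2) outside
  → clear
Obstacle 4 [(13,0) (22,2) (15,11)]:
  edge (13,0)–(22,2): clear
  edge (22,2)–(15,11): clear
  edge (15,11)–(13,0): clear
  midpoint (35/2,25/2) outside
  → clear

FREE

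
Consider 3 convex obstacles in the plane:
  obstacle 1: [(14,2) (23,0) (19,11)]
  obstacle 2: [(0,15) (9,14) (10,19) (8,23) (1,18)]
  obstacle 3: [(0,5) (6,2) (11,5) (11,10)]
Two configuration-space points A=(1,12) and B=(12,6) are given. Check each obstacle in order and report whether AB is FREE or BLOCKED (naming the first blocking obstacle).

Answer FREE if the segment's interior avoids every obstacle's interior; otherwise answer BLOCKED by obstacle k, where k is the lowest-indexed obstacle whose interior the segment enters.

BLOCKED by obstacle 3

Obstacle 1 [(14,2) (23,0) (19,11)]:
  edge (14,2)–(23,0): clear
  edge (23,0)–(19,11): clear
  edge (19,11)–(14,2): clear
  midpoint (13/2,9) outside
  → clear
Obstacle 2 [(0,15) (9,14) (10,19) (8,23) (1,18)]:
  edge (0,15)–(9,14): clear
  edge (9,14)–(10,19): clear
  edge (10,19)–(8,23): clear
  edge (8,23)–(1,18): clear
  edge (1,18)–(0,15): clear
  midpoint (13/2,9) outside
  → clear
Obstacle 3 [(0,5) (6,2) (11,5) (11,10)]:
  edge (0,5)–(6,2): clear
  edge (6,2)–(11,5): clear
  edge (11,5)–(11,10): crosses AB
  edge (11,10)–(0,5): crosses AB
  → BLOCKED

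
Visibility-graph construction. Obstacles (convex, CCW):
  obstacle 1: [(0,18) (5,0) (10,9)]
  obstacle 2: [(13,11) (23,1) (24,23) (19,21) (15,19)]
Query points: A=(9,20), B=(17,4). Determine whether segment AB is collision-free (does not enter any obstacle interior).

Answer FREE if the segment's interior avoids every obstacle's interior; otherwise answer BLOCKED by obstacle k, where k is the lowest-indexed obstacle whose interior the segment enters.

BLOCKED by obstacle 2

Obstacle 1 [(0,18) (5,0) (10,9)]:
  edge (0,18)–(5,0): clear
  edge (5,0)–(10,9): clear
  edge (10,9)–(0,18): clear
  midpoint (13,12) outside
  → clear
Obstacle 2 [(13,11) (23,1) (24,23) (19,21) (15,19)]:
  edge (13,11)–(23,1): crosses AB
  edge (23,1)–(24,23): clear
  edge (24,23)–(19,21): clear
  edge (19,21)–(15,19): clear
  edge (15,19)–(13,11): crosses AB
  → BLOCKED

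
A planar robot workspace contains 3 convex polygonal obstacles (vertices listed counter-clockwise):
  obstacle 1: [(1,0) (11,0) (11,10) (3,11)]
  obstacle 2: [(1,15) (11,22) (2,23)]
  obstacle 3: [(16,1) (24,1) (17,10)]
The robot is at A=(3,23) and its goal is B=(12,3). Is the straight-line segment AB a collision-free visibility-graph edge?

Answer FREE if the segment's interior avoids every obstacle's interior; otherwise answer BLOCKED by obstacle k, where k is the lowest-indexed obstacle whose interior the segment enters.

BLOCKED by obstacle 1

Obstacle 1 [(1,0) (11,0) (11,10) (3,11)]:
  edge (1,0)–(11,0): clear
  edge (11,0)–(11,10): crosses AB
  edge (11,10)–(3,11): crosses AB
  edge (3,11)–(1,0): clear
  → BLOCKED
Obstacle 2 [(1,15) (11,22) (2,23)]:
  edge (1,15)–(11,22): crosses AB
  edge (11,22)–(2,23): crosses AB
  edge (2,23)–(1,15): clear
  → BLOCKED
Obstacle 3 [(16,1) (24,1) (17,10)]:
  edge (16,1)–(24,1): clear
  edge (24,1)–(17,10): clear
  edge (17,10)–(16,1): clear
  midpoint (15/2,13) outside
  → clear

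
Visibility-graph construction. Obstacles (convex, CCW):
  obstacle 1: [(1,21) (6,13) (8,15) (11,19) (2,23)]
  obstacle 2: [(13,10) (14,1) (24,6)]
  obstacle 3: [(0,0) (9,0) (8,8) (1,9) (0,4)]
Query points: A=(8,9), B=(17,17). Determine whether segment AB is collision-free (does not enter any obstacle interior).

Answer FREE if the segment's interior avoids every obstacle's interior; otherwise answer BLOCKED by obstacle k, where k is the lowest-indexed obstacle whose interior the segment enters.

FREE

Obstacle 1 [(1,21) (6,13) (8,15) (11,19) (2,23)]:
  edge (1,21)–(6,13): clear
  edge (6,13)–(8,15): clear
  edge (8,15)–(11,19): clear
  edge (11,19)–(2,23): clear
  edge (2,23)–(1,21): clear
  midpoint (25/2,13) outside
  → clear
Obstacle 2 [(13,10) (14,1) (24,6)]:
  edge (13,10)–(14,1): clear
  edge (14,1)–(24,6): clear
  edge (24,6)–(13,10): clear
  midpoint (25/2,13) outside
  → clear
Obstacle 3 [(0,0) (9,0) (8,8) (1,9) (0,4)]:
  edge (0,0)–(9,0): clear
  edge (9,0)–(8,8): clear
  edge (8,8)–(1,9): clear
  edge (1,9)–(0,4): clear
  edge (0,4)–(0,0): clear
  midpoint (25/2,13) outside
  → clear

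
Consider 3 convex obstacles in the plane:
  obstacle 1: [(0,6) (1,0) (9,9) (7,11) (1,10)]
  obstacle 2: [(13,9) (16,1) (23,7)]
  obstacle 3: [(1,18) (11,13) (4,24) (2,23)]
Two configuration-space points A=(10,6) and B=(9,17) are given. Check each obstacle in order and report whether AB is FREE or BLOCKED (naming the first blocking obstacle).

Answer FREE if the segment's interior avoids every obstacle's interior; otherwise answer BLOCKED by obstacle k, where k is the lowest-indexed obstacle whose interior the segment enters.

Obstacle 1 [(0,6) (1,0) (9,9) (7,11) (1,10)]:
  edge (0,6)–(1,0): clear
  edge (1,0)–(9,9): clear
  edge (9,9)–(7,11): clear
  edge (7,11)–(1,10): clear
  edge (1,10)–(0,6): clear
  midpoint (19/2,23/2) outside
  → clear
Obstacle 2 [(13,9) (16,1) (23,7)]:
  edge (13,9)–(16,1): clear
  edge (16,1)–(23,7): clear
  edge (23,7)–(13,9): clear
  midpoint (19/2,23/2) outside
  → clear
Obstacle 3 [(1,18) (11,13) (4,24) (2,23)]:
  edge (1,18)–(11,13): crosses AB
  edge (11,13)–(4,24): crosses AB
  edge (4,24)–(2,23): clear
  edge (2,23)–(1,18): clear
  → BLOCKED

BLOCKED by obstacle 3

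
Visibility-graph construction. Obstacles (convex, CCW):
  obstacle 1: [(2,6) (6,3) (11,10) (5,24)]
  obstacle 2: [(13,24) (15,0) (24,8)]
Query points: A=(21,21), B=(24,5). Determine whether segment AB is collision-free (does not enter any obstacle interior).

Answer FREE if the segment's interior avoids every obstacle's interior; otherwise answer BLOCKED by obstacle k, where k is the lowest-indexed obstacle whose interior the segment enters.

BLOCKED by obstacle 2

Obstacle 1 [(2,6) (6,3) (11,10) (5,24)]:
  edge (2,6)–(6,3): clear
  edge (6,3)–(11,10): clear
  edge (11,10)–(5,24): clear
  edge (5,24)–(2,6): clear
  midpoint (45/2,13) outside
  → clear
Obstacle 2 [(13,24) (15,0) (24,8)]:
  edge (13,24)–(15,0): clear
  edge (15,0)–(24,8): crosses AB
  edge (24,8)–(13,24): crosses AB
  → BLOCKED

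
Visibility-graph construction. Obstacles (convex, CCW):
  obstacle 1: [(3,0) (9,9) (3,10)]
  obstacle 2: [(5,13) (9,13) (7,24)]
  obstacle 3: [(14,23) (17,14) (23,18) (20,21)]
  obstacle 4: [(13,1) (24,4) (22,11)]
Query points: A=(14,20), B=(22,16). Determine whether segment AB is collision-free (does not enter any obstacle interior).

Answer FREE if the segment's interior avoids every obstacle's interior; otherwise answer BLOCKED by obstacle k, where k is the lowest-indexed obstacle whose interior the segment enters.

Obstacle 1 [(3,0) (9,9) (3,10)]:
  edge (3,0)–(9,9): clear
  edge (9,9)–(3,10): clear
  edge (3,10)–(3,0): clear
  midpoint (18,18) outside
  → clear
Obstacle 2 [(5,13) (9,13) (7,24)]:
  edge (5,13)–(9,13): clear
  edge (9,13)–(7,24): clear
  edge (7,24)–(5,13): clear
  midpoint (18,18) outside
  → clear
Obstacle 3 [(14,23) (17,14) (23,18) (20,21)]:
  edge (14,23)–(17,14): crosses AB
  edge (17,14)–(23,18): crosses AB
  edge (23,18)–(20,21): clear
  edge (20,21)–(14,23): clear
  → BLOCKED
Obstacle 4 [(13,1) (24,4) (22,11)]:
  edge (13,1)–(24,4): clear
  edge (24,4)–(22,11): clear
  edge (22,11)–(13,1): clear
  midpoint (18,18) outside
  → clear

BLOCKED by obstacle 3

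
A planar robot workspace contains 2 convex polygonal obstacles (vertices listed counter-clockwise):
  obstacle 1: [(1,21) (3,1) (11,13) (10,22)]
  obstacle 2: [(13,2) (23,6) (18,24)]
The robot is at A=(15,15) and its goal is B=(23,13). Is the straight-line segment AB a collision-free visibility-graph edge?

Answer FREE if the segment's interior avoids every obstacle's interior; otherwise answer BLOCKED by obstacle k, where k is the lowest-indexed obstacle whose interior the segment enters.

Obstacle 1 [(1,21) (3,1) (11,13) (10,22)]:
  edge (1,21)–(3,1): clear
  edge (3,1)–(11,13): clear
  edge (11,13)–(10,22): clear
  edge (10,22)–(1,21): clear
  midpoint (19,14) outside
  → clear
Obstacle 2 [(13,2) (23,6) (18,24)]:
  edge (13,2)–(23,6): clear
  edge (23,6)–(18,24): crosses AB
  edge (18,24)–(13,2): crosses AB
  → BLOCKED

BLOCKED by obstacle 2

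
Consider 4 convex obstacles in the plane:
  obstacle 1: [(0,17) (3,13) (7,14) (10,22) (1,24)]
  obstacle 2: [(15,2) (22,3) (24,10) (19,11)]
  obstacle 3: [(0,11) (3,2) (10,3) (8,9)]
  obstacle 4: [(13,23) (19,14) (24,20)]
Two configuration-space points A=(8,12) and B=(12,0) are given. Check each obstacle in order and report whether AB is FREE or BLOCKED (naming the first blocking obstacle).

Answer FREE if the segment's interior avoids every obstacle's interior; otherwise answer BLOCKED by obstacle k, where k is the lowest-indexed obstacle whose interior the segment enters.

FREE

Obstacle 1 [(0,17) (3,13) (7,14) (10,22) (1,24)]:
  edge (0,17)–(3,13): clear
  edge (3,13)–(7,14): clear
  edge (7,14)–(10,22): clear
  edge (10,22)–(1,24): clear
  edge (1,24)–(0,17): clear
  midpoint (10,6) outside
  → clear
Obstacle 2 [(15,2) (22,3) (24,10) (19,11)]:
  edge (15,2)–(22,3): clear
  edge (22,3)–(24,10): clear
  edge (24,10)–(19,11): clear
  edge (19,11)–(15,2): clear
  midpoint (10,6) outside
  → clear
Obstacle 3 [(0,11) (3,2) (10,3) (8,9)]:
  edge (0,11)–(3,2): clear
  edge (3,2)–(10,3): clear
  edge (10,3)–(8,9): clear
  edge (8,9)–(0,11): clear
  midpoint (10,6) outside
  → clear
Obstacle 4 [(13,23) (19,14) (24,20)]:
  edge (13,23)–(19,14): clear
  edge (19,14)–(24,20): clear
  edge (24,20)–(13,23): clear
  midpoint (10,6) outside
  → clear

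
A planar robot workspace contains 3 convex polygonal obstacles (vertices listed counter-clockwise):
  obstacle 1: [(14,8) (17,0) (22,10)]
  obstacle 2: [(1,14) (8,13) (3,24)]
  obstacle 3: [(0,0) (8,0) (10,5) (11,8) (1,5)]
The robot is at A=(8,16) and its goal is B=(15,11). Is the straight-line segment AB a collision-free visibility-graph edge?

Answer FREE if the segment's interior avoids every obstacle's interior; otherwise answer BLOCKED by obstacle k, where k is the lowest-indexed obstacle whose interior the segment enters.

Obstacle 1 [(14,8) (17,0) (22,10)]:
  edge (14,8)–(17,0): clear
  edge (17,0)–(22,10): clear
  edge (22,10)–(14,8): clear
  midpoint (23/2,27/2) outside
  → clear
Obstacle 2 [(1,14) (8,13) (3,24)]:
  edge (1,14)–(8,13): clear
  edge (8,13)–(3,24): clear
  edge (3,24)–(1,14): clear
  midpoint (23/2,27/2) outside
  → clear
Obstacle 3 [(0,0) (8,0) (10,5) (11,8) (1,5)]:
  edge (0,0)–(8,0): clear
  edge (8,0)–(10,5): clear
  edge (10,5)–(11,8): clear
  edge (11,8)–(1,5): clear
  edge (1,5)–(0,0): clear
  midpoint (23/2,27/2) outside
  → clear

FREE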